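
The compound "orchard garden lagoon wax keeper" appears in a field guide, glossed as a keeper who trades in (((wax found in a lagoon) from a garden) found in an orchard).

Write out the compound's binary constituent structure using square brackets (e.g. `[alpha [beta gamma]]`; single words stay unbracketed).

[[orchard [garden [lagoon wax]]] keeper]

Overall it is a kind of keeper; the modifier is "orchard garden lagoon wax".
"orchard garden lagoon wax" → head "wax" (specifically "garden lagoon wax"), modifier "orchard".
"garden lagoon wax" → head "wax" (specifically "lagoon wax"), modifier "garden".
"lagoon wax" → head "wax", modifier "lagoon".
So the structure is [[orchard [garden [lagoon wax]]] keeper].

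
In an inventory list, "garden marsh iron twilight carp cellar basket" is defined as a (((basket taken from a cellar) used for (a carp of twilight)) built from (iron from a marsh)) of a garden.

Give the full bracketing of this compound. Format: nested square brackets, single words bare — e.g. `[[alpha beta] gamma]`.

Overall it is a kind of basket (specifically "marsh iron twilight carp cellar basket"); the modifier is "garden".
"marsh iron twilight carp cellar basket" → head "basket" (specifically "twilight carp cellar basket"), modifier "marsh iron".
"marsh iron" → head "iron", modifier "marsh".
"twilight carp cellar basket" → head "basket" (specifically "cellar basket"), modifier "twilight carp".
"twilight carp" → head "carp", modifier "twilight".
"cellar basket" → head "basket", modifier "cellar".
So the structure is [garden [[marsh iron] [[twilight carp] [cellar basket]]]].

[garden [[marsh iron] [[twilight carp] [cellar basket]]]]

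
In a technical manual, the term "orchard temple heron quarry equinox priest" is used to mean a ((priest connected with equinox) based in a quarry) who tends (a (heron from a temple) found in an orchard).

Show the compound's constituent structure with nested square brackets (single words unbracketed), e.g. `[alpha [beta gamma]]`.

Overall it is a kind of priest (specifically "quarry equinox priest"); the modifier is "orchard temple heron".
Inside "orchard temple heron": head "heron" (specifically "temple heron"), modifier "orchard".
Inside "temple heron": head "heron", modifier "temple".
Inside "quarry equinox priest": head "priest" (specifically "equinox priest"), modifier "quarry".
Inside "equinox priest": head "priest", modifier "equinox".
So the structure is [[orchard [temple heron]] [quarry [equinox priest]]].

[[orchard [temple heron]] [quarry [equinox priest]]]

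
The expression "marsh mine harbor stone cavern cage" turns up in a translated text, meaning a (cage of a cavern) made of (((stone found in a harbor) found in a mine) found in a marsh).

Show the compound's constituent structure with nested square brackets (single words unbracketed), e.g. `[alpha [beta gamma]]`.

The outermost head in the paraphrase is "cage" (specifically "cavern cage"), modified by "marsh mine harbor stone".
"marsh mine harbor stone" → head "stone" (specifically "mine harbor stone"), modifier "marsh".
"mine harbor stone" → head "stone" (specifically "harbor stone"), modifier "mine".
"harbor stone" → head "stone", modifier "harbor".
"cavern cage" → head "cage", modifier "cavern".
Assembled: [[marsh [mine [harbor stone]]] [cavern cage]].

[[marsh [mine [harbor stone]]] [cavern cage]]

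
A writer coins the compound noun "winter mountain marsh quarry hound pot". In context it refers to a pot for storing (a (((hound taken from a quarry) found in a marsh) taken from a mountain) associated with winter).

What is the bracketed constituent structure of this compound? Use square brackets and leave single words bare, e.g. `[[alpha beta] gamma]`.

[[winter [mountain [marsh [quarry hound]]]] pot]

Overall it is a kind of pot; the modifier is "winter mountain marsh quarry hound".
"winter mountain marsh quarry hound" → head "hound" (specifically "mountain marsh quarry hound"), modifier "winter".
"mountain marsh quarry hound" → head "hound" (specifically "marsh quarry hound"), modifier "mountain".
"marsh quarry hound" → head "hound" (specifically "quarry hound"), modifier "marsh".
"quarry hound" → head "hound", modifier "quarry".
Putting it together: [[winter [mountain [marsh [quarry hound]]]] pot].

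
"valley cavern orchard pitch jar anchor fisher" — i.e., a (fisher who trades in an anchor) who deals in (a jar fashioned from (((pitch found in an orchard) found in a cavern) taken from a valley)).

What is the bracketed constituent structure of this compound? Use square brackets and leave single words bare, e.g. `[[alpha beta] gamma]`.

The outermost head in the paraphrase is "fisher" (specifically "anchor fisher"), modified by "valley cavern orchard pitch jar".
"valley cavern orchard pitch jar" → head "jar", modifier "valley cavern orchard pitch".
"valley cavern orchard pitch" → head "pitch" (specifically "cavern orchard pitch"), modifier "valley".
"cavern orchard pitch" → head "pitch" (specifically "orchard pitch"), modifier "cavern".
"orchard pitch" → head "pitch", modifier "orchard".
"anchor fisher" → head "fisher", modifier "anchor".
Putting it together: [[[valley [cavern [orchard pitch]]] jar] [anchor fisher]].

[[[valley [cavern [orchard pitch]]] jar] [anchor fisher]]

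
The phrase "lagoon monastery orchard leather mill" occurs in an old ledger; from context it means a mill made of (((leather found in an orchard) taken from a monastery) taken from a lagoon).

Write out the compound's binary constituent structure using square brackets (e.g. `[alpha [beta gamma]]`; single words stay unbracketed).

At the top level: head "mill"; modifier "lagoon monastery orchard leather".
Inside "lagoon monastery orchard leather": head "leather" (specifically "monastery orchard leather"), modifier "lagoon".
Inside "monastery orchard leather": head "leather" (specifically "orchard leather"), modifier "monastery".
Inside "orchard leather": head "leather", modifier "orchard".
So the structure is [[lagoon [monastery [orchard leather]]] mill].

[[lagoon [monastery [orchard leather]]] mill]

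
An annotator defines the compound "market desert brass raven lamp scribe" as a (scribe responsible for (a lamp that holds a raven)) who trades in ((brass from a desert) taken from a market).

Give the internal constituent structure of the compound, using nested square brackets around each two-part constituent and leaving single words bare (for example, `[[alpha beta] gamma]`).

At the top level: head "scribe" (specifically "raven lamp scribe"); modifier "market desert brass".
"market desert brass" → head "brass" (specifically "desert brass"), modifier "market".
"desert brass" → head "brass", modifier "desert".
"raven lamp scribe" → head "scribe", modifier "raven lamp".
"raven lamp" → head "lamp", modifier "raven".
Assembled: [[market [desert brass]] [[raven lamp] scribe]].

[[market [desert brass]] [[raven lamp] scribe]]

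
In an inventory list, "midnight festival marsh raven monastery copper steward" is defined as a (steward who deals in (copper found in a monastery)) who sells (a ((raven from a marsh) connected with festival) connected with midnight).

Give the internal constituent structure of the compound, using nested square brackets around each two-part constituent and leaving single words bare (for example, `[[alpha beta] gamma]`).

[[midnight [festival [marsh raven]]] [[monastery copper] steward]]

The outermost head in the paraphrase is "steward" (specifically "monastery copper steward"), modified by "midnight festival marsh raven".
"midnight festival marsh raven" → head "raven" (specifically "festival marsh raven"), modifier "midnight".
"festival marsh raven" → head "raven" (specifically "marsh raven"), modifier "festival".
"marsh raven" → head "raven", modifier "marsh".
"monastery copper steward" → head "steward", modifier "monastery copper".
"monastery copper" → head "copper", modifier "monastery".
So the structure is [[midnight [festival [marsh raven]]] [[monastery copper] steward]].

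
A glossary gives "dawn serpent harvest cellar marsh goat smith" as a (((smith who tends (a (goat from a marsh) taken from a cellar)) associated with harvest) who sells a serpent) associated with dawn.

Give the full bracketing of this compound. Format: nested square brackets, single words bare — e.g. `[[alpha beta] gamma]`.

Overall it is a kind of smith (specifically "serpent harvest cellar marsh goat smith"); the modifier is "dawn".
Within "serpent harvest cellar marsh goat smith", the head is "smith" (specifically "harvest cellar marsh goat smith") and the modifier is "serpent".
Within "harvest cellar marsh goat smith", the head is "smith" (specifically "cellar marsh goat smith") and the modifier is "harvest".
Within "cellar marsh goat smith", the head is "smith" and the modifier is "cellar marsh goat".
Within "cellar marsh goat", the head is "goat" (specifically "marsh goat") and the modifier is "cellar".
Within "marsh goat", the head is "goat" and the modifier is "marsh".
Putting it together: [dawn [serpent [harvest [[cellar [marsh goat]] smith]]]].

[dawn [serpent [harvest [[cellar [marsh goat]] smith]]]]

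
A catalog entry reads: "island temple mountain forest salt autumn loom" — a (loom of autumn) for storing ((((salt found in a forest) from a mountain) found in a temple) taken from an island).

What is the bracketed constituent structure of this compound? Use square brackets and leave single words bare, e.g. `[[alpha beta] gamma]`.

[[island [temple [mountain [forest salt]]]] [autumn loom]]

Overall it is a kind of loom (specifically "autumn loom"); the modifier is "island temple mountain forest salt".
Inside "island temple mountain forest salt": head "salt" (specifically "temple mountain forest salt"), modifier "island".
Inside "temple mountain forest salt": head "salt" (specifically "mountain forest salt"), modifier "temple".
Inside "mountain forest salt": head "salt" (specifically "forest salt"), modifier "mountain".
Inside "forest salt": head "salt", modifier "forest".
Inside "autumn loom": head "loom", modifier "autumn".
Putting it together: [[island [temple [mountain [forest salt]]]] [autumn loom]].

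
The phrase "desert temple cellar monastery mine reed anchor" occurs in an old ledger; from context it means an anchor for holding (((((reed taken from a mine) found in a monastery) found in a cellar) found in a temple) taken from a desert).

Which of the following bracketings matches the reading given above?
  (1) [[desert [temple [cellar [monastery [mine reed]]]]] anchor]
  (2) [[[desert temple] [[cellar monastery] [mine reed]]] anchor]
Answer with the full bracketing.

[[desert [temple [cellar [monastery [mine reed]]]]] anchor]

The paraphrase's head is the "anchor" part ("anchor"); its modifier is "desert temple cellar monastery mine reed".
That top-level split, carried through the inner groups, gives [[desert [temple [cellar [monastery [mine reed]]]]] anchor].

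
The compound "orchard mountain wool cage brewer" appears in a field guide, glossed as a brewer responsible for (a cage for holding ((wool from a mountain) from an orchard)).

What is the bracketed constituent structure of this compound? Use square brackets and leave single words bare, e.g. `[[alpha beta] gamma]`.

[[[orchard [mountain wool]] cage] brewer]

Overall it is a kind of brewer; the modifier is "orchard mountain wool cage".
"orchard mountain wool cage" → head "cage", modifier "orchard mountain wool".
"orchard mountain wool" → head "wool" (specifically "mountain wool"), modifier "orchard".
"mountain wool" → head "wool", modifier "mountain".
Assembled: [[[orchard [mountain wool]] cage] brewer].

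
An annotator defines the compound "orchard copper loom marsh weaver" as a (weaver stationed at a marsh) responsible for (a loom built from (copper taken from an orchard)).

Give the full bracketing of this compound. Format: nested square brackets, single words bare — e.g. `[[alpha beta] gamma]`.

[[[orchard copper] loom] [marsh weaver]]

At the top level: head "weaver" (specifically "marsh weaver"); modifier "orchard copper loom".
Within "orchard copper loom", the head is "loom" and the modifier is "orchard copper".
Within "orchard copper", the head is "copper" and the modifier is "orchard".
Within "marsh weaver", the head is "weaver" and the modifier is "marsh".
So the structure is [[[orchard copper] loom] [marsh weaver]].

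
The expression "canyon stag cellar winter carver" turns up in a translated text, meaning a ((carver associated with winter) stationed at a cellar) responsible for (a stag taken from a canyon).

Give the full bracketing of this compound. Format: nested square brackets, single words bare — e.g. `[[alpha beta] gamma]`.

[[canyon stag] [cellar [winter carver]]]

The outermost head in the paraphrase is "carver" (specifically "cellar winter carver"), modified by "canyon stag".
Within "canyon stag", the head is "stag" and the modifier is "canyon".
Within "cellar winter carver", the head is "carver" (specifically "winter carver") and the modifier is "cellar".
Within "winter carver", the head is "carver" and the modifier is "winter".
Assembled: [[canyon stag] [cellar [winter carver]]].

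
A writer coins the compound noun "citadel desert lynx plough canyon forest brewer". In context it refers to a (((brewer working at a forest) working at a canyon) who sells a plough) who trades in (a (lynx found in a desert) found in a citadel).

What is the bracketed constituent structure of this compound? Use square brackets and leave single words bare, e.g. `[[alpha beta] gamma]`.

[[citadel [desert lynx]] [plough [canyon [forest brewer]]]]

Overall it is a kind of brewer (specifically "plough canyon forest brewer"); the modifier is "citadel desert lynx".
Inside "citadel desert lynx": head "lynx" (specifically "desert lynx"), modifier "citadel".
Inside "desert lynx": head "lynx", modifier "desert".
Inside "plough canyon forest brewer": head "brewer" (specifically "canyon forest brewer"), modifier "plough".
Inside "canyon forest brewer": head "brewer" (specifically "forest brewer"), modifier "canyon".
Inside "forest brewer": head "brewer", modifier "forest".
So the structure is [[citadel [desert lynx]] [plough [canyon [forest brewer]]]].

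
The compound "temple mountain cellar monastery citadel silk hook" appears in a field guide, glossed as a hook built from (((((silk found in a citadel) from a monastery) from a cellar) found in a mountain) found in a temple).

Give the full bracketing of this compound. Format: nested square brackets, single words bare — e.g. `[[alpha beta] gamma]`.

At the top level: head "hook"; modifier "temple mountain cellar monastery citadel silk".
"temple mountain cellar monastery citadel silk" → head "silk" (specifically "mountain cellar monastery citadel silk"), modifier "temple".
"mountain cellar monastery citadel silk" → head "silk" (specifically "cellar monastery citadel silk"), modifier "mountain".
"cellar monastery citadel silk" → head "silk" (specifically "monastery citadel silk"), modifier "cellar".
"monastery citadel silk" → head "silk" (specifically "citadel silk"), modifier "monastery".
"citadel silk" → head "silk", modifier "citadel".
Putting it together: [[temple [mountain [cellar [monastery [citadel silk]]]]] hook].

[[temple [mountain [cellar [monastery [citadel silk]]]]] hook]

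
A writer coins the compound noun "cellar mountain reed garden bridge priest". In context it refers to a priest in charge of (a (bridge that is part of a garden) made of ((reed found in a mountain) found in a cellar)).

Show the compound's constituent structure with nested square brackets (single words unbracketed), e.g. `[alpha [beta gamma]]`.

[[[cellar [mountain reed]] [garden bridge]] priest]

The outermost head in the paraphrase is "priest", modified by "cellar mountain reed garden bridge".
"cellar mountain reed garden bridge" → head "bridge" (specifically "garden bridge"), modifier "cellar mountain reed".
"cellar mountain reed" → head "reed" (specifically "mountain reed"), modifier "cellar".
"mountain reed" → head "reed", modifier "mountain".
"garden bridge" → head "bridge", modifier "garden".
Assembled: [[[cellar [mountain reed]] [garden bridge]] priest].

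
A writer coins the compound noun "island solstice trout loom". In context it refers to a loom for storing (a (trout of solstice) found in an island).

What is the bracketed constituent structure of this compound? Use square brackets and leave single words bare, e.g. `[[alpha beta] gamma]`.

The outermost head in the paraphrase is "loom", modified by "island solstice trout".
"island solstice trout" → head "trout" (specifically "solstice trout"), modifier "island".
"solstice trout" → head "trout", modifier "solstice".
Assembled: [[island [solstice trout]] loom].

[[island [solstice trout]] loom]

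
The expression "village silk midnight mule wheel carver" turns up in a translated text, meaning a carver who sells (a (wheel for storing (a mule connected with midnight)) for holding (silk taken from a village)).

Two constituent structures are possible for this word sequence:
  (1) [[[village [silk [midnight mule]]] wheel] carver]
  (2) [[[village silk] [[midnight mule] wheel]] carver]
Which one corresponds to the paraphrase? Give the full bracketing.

The paraphrase's head is the "carver" part ("carver"); its modifier is "village silk midnight mule wheel".
That top-level split, carried through the inner groups, gives [[[village silk] [[midnight mule] wheel]] carver].

[[[village silk] [[midnight mule] wheel]] carver]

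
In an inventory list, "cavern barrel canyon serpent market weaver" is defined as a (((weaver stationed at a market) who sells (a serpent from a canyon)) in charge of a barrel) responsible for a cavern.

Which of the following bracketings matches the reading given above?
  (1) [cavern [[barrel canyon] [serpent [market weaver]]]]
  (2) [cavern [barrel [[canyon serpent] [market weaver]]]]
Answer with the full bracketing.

[cavern [barrel [[canyon serpent] [market weaver]]]]

The paraphrase's head is the "weaver" part ("barrel canyon serpent market weaver"); its modifier is "cavern".
That top-level split, carried through the inner groups, gives [cavern [barrel [[canyon serpent] [market weaver]]]].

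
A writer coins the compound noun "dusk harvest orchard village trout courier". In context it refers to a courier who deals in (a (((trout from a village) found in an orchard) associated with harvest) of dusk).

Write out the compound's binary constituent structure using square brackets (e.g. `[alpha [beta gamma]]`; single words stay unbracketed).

[[dusk [harvest [orchard [village trout]]]] courier]

Whole compound: head "courier", modifier "dusk harvest orchard village trout".
"dusk harvest orchard village trout" → head "trout" (specifically "harvest orchard village trout"), modifier "dusk".
"harvest orchard village trout" → head "trout" (specifically "orchard village trout"), modifier "harvest".
"orchard village trout" → head "trout" (specifically "village trout"), modifier "orchard".
"village trout" → head "trout", modifier "village".
So the structure is [[dusk [harvest [orchard [village trout]]]] courier].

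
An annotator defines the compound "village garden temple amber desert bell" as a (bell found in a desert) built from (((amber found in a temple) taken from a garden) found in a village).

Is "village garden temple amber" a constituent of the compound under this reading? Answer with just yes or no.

The paraphrase groups the words so that "village garden temple amber" is one unit: it corresponds to a single parenthesized sub-phrase.
The full structure is [[village [garden [temple amber]]] [desert bell]], in which [village garden temple amber] is a constituent.

yes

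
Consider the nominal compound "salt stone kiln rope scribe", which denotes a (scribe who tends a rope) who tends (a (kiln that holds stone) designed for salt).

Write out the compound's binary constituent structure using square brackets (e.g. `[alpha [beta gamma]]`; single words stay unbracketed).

Whole compound: head "scribe" (specifically "rope scribe"), modifier "salt stone kiln".
"salt stone kiln" → head "kiln" (specifically "stone kiln"), modifier "salt".
"stone kiln" → head "kiln", modifier "stone".
"rope scribe" → head "scribe", modifier "rope".
Assembled: [[salt [stone kiln]] [rope scribe]].

[[salt [stone kiln]] [rope scribe]]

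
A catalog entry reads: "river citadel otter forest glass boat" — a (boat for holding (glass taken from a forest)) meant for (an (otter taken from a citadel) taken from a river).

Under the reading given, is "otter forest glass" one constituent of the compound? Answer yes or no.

no

The top-level split is [river citadel otter] [forest glass boat]; the full structure is [[river [citadel otter]] [[forest glass] boat]].
"otter forest glass" straddles a constituent boundary, so it is not a single unit.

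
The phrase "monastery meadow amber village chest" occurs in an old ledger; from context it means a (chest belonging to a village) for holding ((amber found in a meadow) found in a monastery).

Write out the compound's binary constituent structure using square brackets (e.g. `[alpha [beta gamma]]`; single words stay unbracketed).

[[monastery [meadow amber]] [village chest]]

Overall it is a kind of chest (specifically "village chest"); the modifier is "monastery meadow amber".
Within "monastery meadow amber", the head is "amber" (specifically "meadow amber") and the modifier is "monastery".
Within "meadow amber", the head is "amber" and the modifier is "meadow".
Within "village chest", the head is "chest" and the modifier is "village".
So the structure is [[monastery [meadow amber]] [village chest]].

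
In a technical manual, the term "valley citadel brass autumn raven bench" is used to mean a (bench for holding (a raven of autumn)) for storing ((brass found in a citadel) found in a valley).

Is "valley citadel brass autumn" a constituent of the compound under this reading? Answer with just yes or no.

no

The top-level split is [valley citadel brass] [autumn raven bench]; the full structure is [[valley [citadel brass]] [[autumn raven] bench]].
"valley citadel brass autumn" straddles a constituent boundary, so it is not a single unit.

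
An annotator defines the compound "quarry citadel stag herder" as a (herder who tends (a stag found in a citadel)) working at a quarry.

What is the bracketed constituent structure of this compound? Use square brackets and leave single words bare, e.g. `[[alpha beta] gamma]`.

Whole compound: head "herder" (specifically "citadel stag herder"), modifier "quarry".
Within "citadel stag herder", the head is "herder" and the modifier is "citadel stag".
Within "citadel stag", the head is "stag" and the modifier is "citadel".
Assembled: [quarry [[citadel stag] herder]].

[quarry [[citadel stag] herder]]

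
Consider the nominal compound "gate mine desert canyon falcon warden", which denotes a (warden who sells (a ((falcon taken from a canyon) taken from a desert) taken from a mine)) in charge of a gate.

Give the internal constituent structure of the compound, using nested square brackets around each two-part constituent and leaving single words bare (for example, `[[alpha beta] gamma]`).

[gate [[mine [desert [canyon falcon]]] warden]]

Whole compound: head "warden" (specifically "mine desert canyon falcon warden"), modifier "gate".
"mine desert canyon falcon warden" → head "warden", modifier "mine desert canyon falcon".
"mine desert canyon falcon" → head "falcon" (specifically "desert canyon falcon"), modifier "mine".
"desert canyon falcon" → head "falcon" (specifically "canyon falcon"), modifier "desert".
"canyon falcon" → head "falcon", modifier "canyon".
Assembled: [gate [[mine [desert [canyon falcon]]] warden]].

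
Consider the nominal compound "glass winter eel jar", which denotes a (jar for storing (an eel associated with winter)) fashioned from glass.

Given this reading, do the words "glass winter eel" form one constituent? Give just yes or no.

The top-level split is [glass] [winter eel jar]; the full structure is [glass [[winter eel] jar]].
"glass winter eel" straddles a constituent boundary, so it is not a single unit.

no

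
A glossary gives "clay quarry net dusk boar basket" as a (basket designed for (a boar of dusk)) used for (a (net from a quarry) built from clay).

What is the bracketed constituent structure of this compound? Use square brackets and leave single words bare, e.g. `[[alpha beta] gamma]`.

Overall it is a kind of basket (specifically "dusk boar basket"); the modifier is "clay quarry net".
Within "clay quarry net", the head is "net" (specifically "quarry net") and the modifier is "clay".
Within "quarry net", the head is "net" and the modifier is "quarry".
Within "dusk boar basket", the head is "basket" and the modifier is "dusk boar".
Within "dusk boar", the head is "boar" and the modifier is "dusk".
Assembled: [[clay [quarry net]] [[dusk boar] basket]].

[[clay [quarry net]] [[dusk boar] basket]]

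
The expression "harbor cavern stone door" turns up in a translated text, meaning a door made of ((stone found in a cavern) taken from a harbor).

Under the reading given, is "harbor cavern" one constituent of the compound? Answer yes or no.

The top-level split is [harbor cavern stone] [door]; the full structure is [[harbor [cavern stone]] door].
"harbor cavern" straddles a constituent boundary, so it is not a single unit.

no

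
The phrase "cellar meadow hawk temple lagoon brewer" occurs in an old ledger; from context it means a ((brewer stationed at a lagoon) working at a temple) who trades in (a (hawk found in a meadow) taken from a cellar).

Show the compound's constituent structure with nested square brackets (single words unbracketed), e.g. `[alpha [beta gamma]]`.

[[cellar [meadow hawk]] [temple [lagoon brewer]]]

Overall it is a kind of brewer (specifically "temple lagoon brewer"); the modifier is "cellar meadow hawk".
Within "cellar meadow hawk", the head is "hawk" (specifically "meadow hawk") and the modifier is "cellar".
Within "meadow hawk", the head is "hawk" and the modifier is "meadow".
Within "temple lagoon brewer", the head is "brewer" (specifically "lagoon brewer") and the modifier is "temple".
Within "lagoon brewer", the head is "brewer" and the modifier is "lagoon".
Putting it together: [[cellar [meadow hawk]] [temple [lagoon brewer]]].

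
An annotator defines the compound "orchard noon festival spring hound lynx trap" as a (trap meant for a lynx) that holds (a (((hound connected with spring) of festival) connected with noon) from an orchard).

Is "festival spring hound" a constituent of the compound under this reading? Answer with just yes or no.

yes

The paraphrase groups the words so that "festival spring hound" is one unit: it corresponds to a single parenthesized sub-phrase.
The full structure is [[orchard [noon [festival [spring hound]]]] [lynx trap]], in which [festival spring hound] is a constituent.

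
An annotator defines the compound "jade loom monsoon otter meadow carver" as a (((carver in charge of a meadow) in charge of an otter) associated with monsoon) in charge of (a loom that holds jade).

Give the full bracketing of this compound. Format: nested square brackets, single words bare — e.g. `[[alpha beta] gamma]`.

[[jade loom] [monsoon [otter [meadow carver]]]]

At the top level: head "carver" (specifically "monsoon otter meadow carver"); modifier "jade loom".
Inside "jade loom": head "loom", modifier "jade".
Inside "monsoon otter meadow carver": head "carver" (specifically "otter meadow carver"), modifier "monsoon".
Inside "otter meadow carver": head "carver" (specifically "meadow carver"), modifier "otter".
Inside "meadow carver": head "carver", modifier "meadow".
So the structure is [[jade loom] [monsoon [otter [meadow carver]]]].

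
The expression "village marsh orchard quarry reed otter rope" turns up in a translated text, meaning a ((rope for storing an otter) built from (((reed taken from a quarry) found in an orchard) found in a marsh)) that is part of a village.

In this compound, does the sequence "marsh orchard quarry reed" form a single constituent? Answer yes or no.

The paraphrase groups the words so that "marsh orchard quarry reed" is one unit: it corresponds to a single parenthesized sub-phrase.
The full structure is [village [[marsh [orchard [quarry reed]]] [otter rope]]], in which [marsh orchard quarry reed] is a constituent.

yes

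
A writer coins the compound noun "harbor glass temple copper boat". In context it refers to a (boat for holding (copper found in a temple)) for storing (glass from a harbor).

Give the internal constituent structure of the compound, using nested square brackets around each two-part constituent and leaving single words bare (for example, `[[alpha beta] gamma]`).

[[harbor glass] [[temple copper] boat]]

The outermost head in the paraphrase is "boat" (specifically "temple copper boat"), modified by "harbor glass".
"harbor glass" → head "glass", modifier "harbor".
"temple copper boat" → head "boat", modifier "temple copper".
"temple copper" → head "copper", modifier "temple".
So the structure is [[harbor glass] [[temple copper] boat]].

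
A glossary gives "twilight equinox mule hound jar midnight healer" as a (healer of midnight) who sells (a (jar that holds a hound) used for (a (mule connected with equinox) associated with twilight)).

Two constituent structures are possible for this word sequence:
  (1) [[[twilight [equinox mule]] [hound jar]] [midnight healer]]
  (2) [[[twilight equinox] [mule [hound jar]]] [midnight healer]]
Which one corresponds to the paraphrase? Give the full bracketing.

The paraphrase's head is the "healer" part ("midnight healer"); its modifier is "twilight equinox mule hound jar".
That top-level split, carried through the inner groups, gives [[[twilight [equinox mule]] [hound jar]] [midnight healer]].

[[[twilight [equinox mule]] [hound jar]] [midnight healer]]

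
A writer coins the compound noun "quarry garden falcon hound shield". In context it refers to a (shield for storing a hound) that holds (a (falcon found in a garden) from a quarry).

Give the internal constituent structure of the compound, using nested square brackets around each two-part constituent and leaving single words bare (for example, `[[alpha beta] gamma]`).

Overall it is a kind of shield (specifically "hound shield"); the modifier is "quarry garden falcon".
Within "quarry garden falcon", the head is "falcon" (specifically "garden falcon") and the modifier is "quarry".
Within "garden falcon", the head is "falcon" and the modifier is "garden".
Within "hound shield", the head is "shield" and the modifier is "hound".
So the structure is [[quarry [garden falcon]] [hound shield]].

[[quarry [garden falcon]] [hound shield]]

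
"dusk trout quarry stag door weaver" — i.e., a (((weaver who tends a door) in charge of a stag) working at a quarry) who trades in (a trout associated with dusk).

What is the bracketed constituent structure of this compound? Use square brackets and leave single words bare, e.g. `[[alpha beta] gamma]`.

Whole compound: head "weaver" (specifically "quarry stag door weaver"), modifier "dusk trout".
"dusk trout" → head "trout", modifier "dusk".
"quarry stag door weaver" → head "weaver" (specifically "stag door weaver"), modifier "quarry".
"stag door weaver" → head "weaver" (specifically "door weaver"), modifier "stag".
"door weaver" → head "weaver", modifier "door".
Assembled: [[dusk trout] [quarry [stag [door weaver]]]].

[[dusk trout] [quarry [stag [door weaver]]]]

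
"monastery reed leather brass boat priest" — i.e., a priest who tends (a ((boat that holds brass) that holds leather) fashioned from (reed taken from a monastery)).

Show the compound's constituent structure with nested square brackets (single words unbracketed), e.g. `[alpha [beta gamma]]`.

[[[monastery reed] [leather [brass boat]]] priest]

At the top level: head "priest"; modifier "monastery reed leather brass boat".
Within "monastery reed leather brass boat", the head is "boat" (specifically "leather brass boat") and the modifier is "monastery reed".
Within "monastery reed", the head is "reed" and the modifier is "monastery".
Within "leather brass boat", the head is "boat" (specifically "brass boat") and the modifier is "leather".
Within "brass boat", the head is "boat" and the modifier is "brass".
Assembled: [[[monastery reed] [leather [brass boat]]] priest].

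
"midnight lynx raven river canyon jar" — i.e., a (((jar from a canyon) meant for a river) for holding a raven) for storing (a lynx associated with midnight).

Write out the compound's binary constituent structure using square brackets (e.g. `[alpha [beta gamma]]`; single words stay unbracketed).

[[midnight lynx] [raven [river [canyon jar]]]]

At the top level: head "jar" (specifically "raven river canyon jar"); modifier "midnight lynx".
"midnight lynx" → head "lynx", modifier "midnight".
"raven river canyon jar" → head "jar" (specifically "river canyon jar"), modifier "raven".
"river canyon jar" → head "jar" (specifically "canyon jar"), modifier "river".
"canyon jar" → head "jar", modifier "canyon".
Assembled: [[midnight lynx] [raven [river [canyon jar]]]].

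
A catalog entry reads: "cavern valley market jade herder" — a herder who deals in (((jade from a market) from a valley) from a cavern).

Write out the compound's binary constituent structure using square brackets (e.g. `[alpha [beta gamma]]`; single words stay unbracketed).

[[cavern [valley [market jade]]] herder]

At the top level: head "herder"; modifier "cavern valley market jade".
Within "cavern valley market jade", the head is "jade" (specifically "valley market jade") and the modifier is "cavern".
Within "valley market jade", the head is "jade" (specifically "market jade") and the modifier is "valley".
Within "market jade", the head is "jade" and the modifier is "market".
Putting it together: [[cavern [valley [market jade]]] herder].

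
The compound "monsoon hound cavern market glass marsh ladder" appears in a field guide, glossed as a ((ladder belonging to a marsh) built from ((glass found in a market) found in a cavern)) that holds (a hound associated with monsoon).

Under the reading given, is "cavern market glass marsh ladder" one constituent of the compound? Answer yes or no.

The paraphrase groups the words so that "cavern market glass marsh ladder" is one unit: it corresponds to a single parenthesized sub-phrase.
The full structure is [[monsoon hound] [[cavern [market glass]] [marsh ladder]]], in which [cavern market glass marsh ladder] is a constituent.

yes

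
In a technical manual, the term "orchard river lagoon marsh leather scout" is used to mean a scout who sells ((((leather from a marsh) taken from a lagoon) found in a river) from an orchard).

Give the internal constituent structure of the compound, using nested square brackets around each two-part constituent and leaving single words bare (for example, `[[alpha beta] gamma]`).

At the top level: head "scout"; modifier "orchard river lagoon marsh leather".
"orchard river lagoon marsh leather" → head "leather" (specifically "river lagoon marsh leather"), modifier "orchard".
"river lagoon marsh leather" → head "leather" (specifically "lagoon marsh leather"), modifier "river".
"lagoon marsh leather" → head "leather" (specifically "marsh leather"), modifier "lagoon".
"marsh leather" → head "leather", modifier "marsh".
Putting it together: [[orchard [river [lagoon [marsh leather]]]] scout].

[[orchard [river [lagoon [marsh leather]]]] scout]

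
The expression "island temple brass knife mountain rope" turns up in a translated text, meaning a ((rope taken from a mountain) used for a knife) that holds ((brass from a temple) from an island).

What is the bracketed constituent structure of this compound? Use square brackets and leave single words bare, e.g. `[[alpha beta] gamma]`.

The outermost head in the paraphrase is "rope" (specifically "knife mountain rope"), modified by "island temple brass".
Inside "island temple brass": head "brass" (specifically "temple brass"), modifier "island".
Inside "temple brass": head "brass", modifier "temple".
Inside "knife mountain rope": head "rope" (specifically "mountain rope"), modifier "knife".
Inside "mountain rope": head "rope", modifier "mountain".
Putting it together: [[island [temple brass]] [knife [mountain rope]]].

[[island [temple brass]] [knife [mountain rope]]]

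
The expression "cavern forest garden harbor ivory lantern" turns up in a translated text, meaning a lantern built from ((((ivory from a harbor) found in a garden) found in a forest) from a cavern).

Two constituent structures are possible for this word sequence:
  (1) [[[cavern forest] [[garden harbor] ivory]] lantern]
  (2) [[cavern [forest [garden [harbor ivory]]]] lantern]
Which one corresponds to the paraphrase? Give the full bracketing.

The paraphrase's head is the "lantern" part ("lantern"); its modifier is "cavern forest garden harbor ivory".
That top-level split, carried through the inner groups, gives [[cavern [forest [garden [harbor ivory]]]] lantern].

[[cavern [forest [garden [harbor ivory]]]] lantern]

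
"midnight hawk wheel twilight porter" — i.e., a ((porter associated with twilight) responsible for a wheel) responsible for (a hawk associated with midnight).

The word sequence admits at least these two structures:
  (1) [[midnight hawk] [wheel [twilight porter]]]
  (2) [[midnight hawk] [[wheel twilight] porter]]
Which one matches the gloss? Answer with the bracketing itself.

[[midnight hawk] [wheel [twilight porter]]]

The paraphrase's head is the "porter" part ("wheel twilight porter"); its modifier is "midnight hawk".
That top-level split, carried through the inner groups, gives [[midnight hawk] [wheel [twilight porter]]].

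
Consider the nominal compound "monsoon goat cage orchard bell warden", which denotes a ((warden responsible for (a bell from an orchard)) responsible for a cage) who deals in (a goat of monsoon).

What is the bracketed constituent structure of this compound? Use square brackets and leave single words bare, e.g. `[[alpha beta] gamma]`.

[[monsoon goat] [cage [[orchard bell] warden]]]

Whole compound: head "warden" (specifically "cage orchard bell warden"), modifier "monsoon goat".
"monsoon goat" → head "goat", modifier "monsoon".
"cage orchard bell warden" → head "warden" (specifically "orchard bell warden"), modifier "cage".
"orchard bell warden" → head "warden", modifier "orchard bell".
"orchard bell" → head "bell", modifier "orchard".
Assembled: [[monsoon goat] [cage [[orchard bell] warden]]].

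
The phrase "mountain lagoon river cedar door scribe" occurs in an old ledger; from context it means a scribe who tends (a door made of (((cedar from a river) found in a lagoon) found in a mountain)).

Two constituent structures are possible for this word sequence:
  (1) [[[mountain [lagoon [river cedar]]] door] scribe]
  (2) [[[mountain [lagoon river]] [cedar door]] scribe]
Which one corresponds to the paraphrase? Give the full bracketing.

The paraphrase's head is the "scribe" part ("scribe"); its modifier is "mountain lagoon river cedar door".
That top-level split, carried through the inner groups, gives [[[mountain [lagoon [river cedar]]] door] scribe].

[[[mountain [lagoon [river cedar]]] door] scribe]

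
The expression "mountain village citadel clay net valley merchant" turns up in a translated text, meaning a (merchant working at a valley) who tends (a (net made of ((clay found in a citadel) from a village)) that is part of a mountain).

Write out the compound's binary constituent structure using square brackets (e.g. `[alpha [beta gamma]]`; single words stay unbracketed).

Overall it is a kind of merchant (specifically "valley merchant"); the modifier is "mountain village citadel clay net".
Within "mountain village citadel clay net", the head is "net" (specifically "village citadel clay net") and the modifier is "mountain".
Within "village citadel clay net", the head is "net" and the modifier is "village citadel clay".
Within "village citadel clay", the head is "clay" (specifically "citadel clay") and the modifier is "village".
Within "citadel clay", the head is "clay" and the modifier is "citadel".
Within "valley merchant", the head is "merchant" and the modifier is "valley".
So the structure is [[mountain [[village [citadel clay]] net]] [valley merchant]].

[[mountain [[village [citadel clay]] net]] [valley merchant]]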